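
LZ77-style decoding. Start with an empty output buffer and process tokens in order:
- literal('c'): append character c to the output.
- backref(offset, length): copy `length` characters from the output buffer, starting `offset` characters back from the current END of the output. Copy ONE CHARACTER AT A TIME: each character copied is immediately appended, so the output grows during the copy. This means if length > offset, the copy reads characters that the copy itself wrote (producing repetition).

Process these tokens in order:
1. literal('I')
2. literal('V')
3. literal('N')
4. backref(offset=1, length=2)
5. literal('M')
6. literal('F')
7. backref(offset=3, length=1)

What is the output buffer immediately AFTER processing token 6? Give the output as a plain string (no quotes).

Token 1: literal('I'). Output: "I"
Token 2: literal('V'). Output: "IV"
Token 3: literal('N'). Output: "IVN"
Token 4: backref(off=1, len=2) (overlapping!). Copied 'NN' from pos 2. Output: "IVNNN"
Token 5: literal('M'). Output: "IVNNNM"
Token 6: literal('F'). Output: "IVNNNMF"

Answer: IVNNNMF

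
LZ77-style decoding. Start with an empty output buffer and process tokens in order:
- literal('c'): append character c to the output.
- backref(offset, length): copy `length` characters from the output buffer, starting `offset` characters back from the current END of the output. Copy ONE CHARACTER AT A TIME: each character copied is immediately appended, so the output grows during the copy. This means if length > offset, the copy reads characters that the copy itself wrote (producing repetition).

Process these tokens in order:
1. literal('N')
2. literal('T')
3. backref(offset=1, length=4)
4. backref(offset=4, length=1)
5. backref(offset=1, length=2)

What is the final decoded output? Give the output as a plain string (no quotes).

Answer: NTTTTTTTT

Derivation:
Token 1: literal('N'). Output: "N"
Token 2: literal('T'). Output: "NT"
Token 3: backref(off=1, len=4) (overlapping!). Copied 'TTTT' from pos 1. Output: "NTTTTT"
Token 4: backref(off=4, len=1). Copied 'T' from pos 2. Output: "NTTTTTT"
Token 5: backref(off=1, len=2) (overlapping!). Copied 'TT' from pos 6. Output: "NTTTTTTTT"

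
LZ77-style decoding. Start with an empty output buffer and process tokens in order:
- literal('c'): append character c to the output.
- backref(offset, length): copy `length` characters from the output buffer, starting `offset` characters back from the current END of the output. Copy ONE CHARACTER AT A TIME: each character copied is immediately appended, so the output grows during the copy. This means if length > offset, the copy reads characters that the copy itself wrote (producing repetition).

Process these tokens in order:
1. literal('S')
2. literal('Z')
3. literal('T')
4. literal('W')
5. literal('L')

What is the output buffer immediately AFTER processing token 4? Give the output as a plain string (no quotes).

Answer: SZTW

Derivation:
Token 1: literal('S'). Output: "S"
Token 2: literal('Z'). Output: "SZ"
Token 3: literal('T'). Output: "SZT"
Token 4: literal('W'). Output: "SZTW"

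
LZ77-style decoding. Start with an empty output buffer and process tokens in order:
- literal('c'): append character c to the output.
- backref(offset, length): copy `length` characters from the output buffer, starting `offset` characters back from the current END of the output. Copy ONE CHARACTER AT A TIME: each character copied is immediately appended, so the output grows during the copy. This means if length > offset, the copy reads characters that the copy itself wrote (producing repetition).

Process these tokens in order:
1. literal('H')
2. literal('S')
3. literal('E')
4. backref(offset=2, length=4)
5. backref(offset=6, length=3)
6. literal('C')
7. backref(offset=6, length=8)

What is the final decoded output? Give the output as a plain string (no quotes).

Answer: HSESESESESCSESESCSE

Derivation:
Token 1: literal('H'). Output: "H"
Token 2: literal('S'). Output: "HS"
Token 3: literal('E'). Output: "HSE"
Token 4: backref(off=2, len=4) (overlapping!). Copied 'SESE' from pos 1. Output: "HSESESE"
Token 5: backref(off=6, len=3). Copied 'SES' from pos 1. Output: "HSESESESES"
Token 6: literal('C'). Output: "HSESESESESC"
Token 7: backref(off=6, len=8) (overlapping!). Copied 'SESESCSE' from pos 5. Output: "HSESESESESCSESESCSE"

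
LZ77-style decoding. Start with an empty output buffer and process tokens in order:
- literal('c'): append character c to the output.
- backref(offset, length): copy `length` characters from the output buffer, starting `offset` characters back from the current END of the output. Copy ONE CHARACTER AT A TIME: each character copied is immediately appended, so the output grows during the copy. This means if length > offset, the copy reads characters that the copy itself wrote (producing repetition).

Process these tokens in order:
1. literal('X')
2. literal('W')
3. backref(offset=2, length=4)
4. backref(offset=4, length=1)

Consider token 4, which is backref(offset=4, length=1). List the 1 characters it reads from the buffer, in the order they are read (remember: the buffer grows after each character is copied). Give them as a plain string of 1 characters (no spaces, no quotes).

Answer: X

Derivation:
Token 1: literal('X'). Output: "X"
Token 2: literal('W'). Output: "XW"
Token 3: backref(off=2, len=4) (overlapping!). Copied 'XWXW' from pos 0. Output: "XWXWXW"
Token 4: backref(off=4, len=1). Buffer before: "XWXWXW" (len 6)
  byte 1: read out[2]='X', append. Buffer now: "XWXWXWX"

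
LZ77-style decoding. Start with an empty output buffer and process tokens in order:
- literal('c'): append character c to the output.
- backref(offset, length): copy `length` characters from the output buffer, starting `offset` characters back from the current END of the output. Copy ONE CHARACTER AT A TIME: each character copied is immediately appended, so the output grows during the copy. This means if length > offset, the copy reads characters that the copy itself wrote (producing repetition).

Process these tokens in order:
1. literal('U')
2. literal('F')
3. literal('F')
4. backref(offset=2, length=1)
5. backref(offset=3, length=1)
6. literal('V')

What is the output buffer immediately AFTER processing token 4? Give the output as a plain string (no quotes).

Token 1: literal('U'). Output: "U"
Token 2: literal('F'). Output: "UF"
Token 3: literal('F'). Output: "UFF"
Token 4: backref(off=2, len=1). Copied 'F' from pos 1. Output: "UFFF"

Answer: UFFF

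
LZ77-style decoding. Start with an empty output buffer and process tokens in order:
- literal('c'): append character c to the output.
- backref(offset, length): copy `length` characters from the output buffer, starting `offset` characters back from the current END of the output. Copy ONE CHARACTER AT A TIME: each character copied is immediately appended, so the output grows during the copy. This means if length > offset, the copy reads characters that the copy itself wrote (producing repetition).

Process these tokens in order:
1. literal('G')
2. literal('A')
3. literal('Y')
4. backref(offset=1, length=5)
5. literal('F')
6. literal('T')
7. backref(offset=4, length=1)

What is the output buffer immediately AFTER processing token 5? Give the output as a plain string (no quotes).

Answer: GAYYYYYYF

Derivation:
Token 1: literal('G'). Output: "G"
Token 2: literal('A'). Output: "GA"
Token 3: literal('Y'). Output: "GAY"
Token 4: backref(off=1, len=5) (overlapping!). Copied 'YYYYY' from pos 2. Output: "GAYYYYYY"
Token 5: literal('F'). Output: "GAYYYYYYF"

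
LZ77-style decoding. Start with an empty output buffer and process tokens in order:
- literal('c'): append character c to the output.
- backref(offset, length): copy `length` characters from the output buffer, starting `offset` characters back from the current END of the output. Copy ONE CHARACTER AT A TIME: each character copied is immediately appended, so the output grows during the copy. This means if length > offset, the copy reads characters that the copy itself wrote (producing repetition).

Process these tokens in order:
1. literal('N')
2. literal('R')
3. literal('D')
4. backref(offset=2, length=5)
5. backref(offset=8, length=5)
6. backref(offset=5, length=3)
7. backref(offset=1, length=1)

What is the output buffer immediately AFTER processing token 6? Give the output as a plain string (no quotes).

Answer: NRDRDRDRNRDRDNRD

Derivation:
Token 1: literal('N'). Output: "N"
Token 2: literal('R'). Output: "NR"
Token 3: literal('D'). Output: "NRD"
Token 4: backref(off=2, len=5) (overlapping!). Copied 'RDRDR' from pos 1. Output: "NRDRDRDR"
Token 5: backref(off=8, len=5). Copied 'NRDRD' from pos 0. Output: "NRDRDRDRNRDRD"
Token 6: backref(off=5, len=3). Copied 'NRD' from pos 8. Output: "NRDRDRDRNRDRDNRD"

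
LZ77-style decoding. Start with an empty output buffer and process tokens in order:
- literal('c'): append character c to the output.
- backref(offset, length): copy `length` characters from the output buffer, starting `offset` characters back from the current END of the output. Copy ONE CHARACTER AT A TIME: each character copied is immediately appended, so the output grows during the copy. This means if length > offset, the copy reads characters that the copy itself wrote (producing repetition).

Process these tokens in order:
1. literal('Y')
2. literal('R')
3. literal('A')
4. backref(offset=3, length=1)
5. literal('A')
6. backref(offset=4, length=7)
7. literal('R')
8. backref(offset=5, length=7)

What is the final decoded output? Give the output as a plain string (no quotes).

Token 1: literal('Y'). Output: "Y"
Token 2: literal('R'). Output: "YR"
Token 3: literal('A'). Output: "YRA"
Token 4: backref(off=3, len=1). Copied 'Y' from pos 0. Output: "YRAY"
Token 5: literal('A'). Output: "YRAYA"
Token 6: backref(off=4, len=7) (overlapping!). Copied 'RAYARAY' from pos 1. Output: "YRAYARAYARAY"
Token 7: literal('R'). Output: "YRAYARAYARAYR"
Token 8: backref(off=5, len=7) (overlapping!). Copied 'ARAYRAR' from pos 8. Output: "YRAYARAYARAYRARAYRAR"

Answer: YRAYARAYARAYRARAYRAR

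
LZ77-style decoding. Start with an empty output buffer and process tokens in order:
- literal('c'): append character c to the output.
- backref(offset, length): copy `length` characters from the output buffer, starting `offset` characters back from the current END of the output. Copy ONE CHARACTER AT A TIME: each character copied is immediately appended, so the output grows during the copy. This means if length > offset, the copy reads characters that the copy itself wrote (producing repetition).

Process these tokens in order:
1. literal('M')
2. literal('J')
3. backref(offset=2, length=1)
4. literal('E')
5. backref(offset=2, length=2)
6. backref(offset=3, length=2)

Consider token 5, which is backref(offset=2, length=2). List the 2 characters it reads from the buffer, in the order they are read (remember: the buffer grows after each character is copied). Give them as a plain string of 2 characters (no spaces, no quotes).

Answer: ME

Derivation:
Token 1: literal('M'). Output: "M"
Token 2: literal('J'). Output: "MJ"
Token 3: backref(off=2, len=1). Copied 'M' from pos 0. Output: "MJM"
Token 4: literal('E'). Output: "MJME"
Token 5: backref(off=2, len=2). Buffer before: "MJME" (len 4)
  byte 1: read out[2]='M', append. Buffer now: "MJMEM"
  byte 2: read out[3]='E', append. Buffer now: "MJMEME"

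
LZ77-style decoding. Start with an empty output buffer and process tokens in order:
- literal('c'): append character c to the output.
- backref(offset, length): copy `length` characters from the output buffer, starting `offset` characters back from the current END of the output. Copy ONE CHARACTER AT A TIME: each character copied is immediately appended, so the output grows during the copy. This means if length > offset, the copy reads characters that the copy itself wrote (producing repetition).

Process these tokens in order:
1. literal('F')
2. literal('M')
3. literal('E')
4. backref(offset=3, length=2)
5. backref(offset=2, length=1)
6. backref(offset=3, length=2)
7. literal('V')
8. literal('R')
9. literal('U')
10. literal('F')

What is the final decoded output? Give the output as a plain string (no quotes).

Token 1: literal('F'). Output: "F"
Token 2: literal('M'). Output: "FM"
Token 3: literal('E'). Output: "FME"
Token 4: backref(off=3, len=2). Copied 'FM' from pos 0. Output: "FMEFM"
Token 5: backref(off=2, len=1). Copied 'F' from pos 3. Output: "FMEFMF"
Token 6: backref(off=3, len=2). Copied 'FM' from pos 3. Output: "FMEFMFFM"
Token 7: literal('V'). Output: "FMEFMFFMV"
Token 8: literal('R'). Output: "FMEFMFFMVR"
Token 9: literal('U'). Output: "FMEFMFFMVRU"
Token 10: literal('F'). Output: "FMEFMFFMVRUF"

Answer: FMEFMFFMVRUF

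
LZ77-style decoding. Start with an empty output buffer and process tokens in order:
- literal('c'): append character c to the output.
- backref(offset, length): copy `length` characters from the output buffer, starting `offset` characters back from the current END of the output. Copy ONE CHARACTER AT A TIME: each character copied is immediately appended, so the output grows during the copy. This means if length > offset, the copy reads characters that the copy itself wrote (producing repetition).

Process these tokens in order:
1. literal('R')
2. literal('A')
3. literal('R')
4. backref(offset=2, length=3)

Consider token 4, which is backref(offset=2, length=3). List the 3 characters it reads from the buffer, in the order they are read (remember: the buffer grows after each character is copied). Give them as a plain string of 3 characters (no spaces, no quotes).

Token 1: literal('R'). Output: "R"
Token 2: literal('A'). Output: "RA"
Token 3: literal('R'). Output: "RAR"
Token 4: backref(off=2, len=3). Buffer before: "RAR" (len 3)
  byte 1: read out[1]='A', append. Buffer now: "RARA"
  byte 2: read out[2]='R', append. Buffer now: "RARAR"
  byte 3: read out[3]='A', append. Buffer now: "RARARA"

Answer: ARA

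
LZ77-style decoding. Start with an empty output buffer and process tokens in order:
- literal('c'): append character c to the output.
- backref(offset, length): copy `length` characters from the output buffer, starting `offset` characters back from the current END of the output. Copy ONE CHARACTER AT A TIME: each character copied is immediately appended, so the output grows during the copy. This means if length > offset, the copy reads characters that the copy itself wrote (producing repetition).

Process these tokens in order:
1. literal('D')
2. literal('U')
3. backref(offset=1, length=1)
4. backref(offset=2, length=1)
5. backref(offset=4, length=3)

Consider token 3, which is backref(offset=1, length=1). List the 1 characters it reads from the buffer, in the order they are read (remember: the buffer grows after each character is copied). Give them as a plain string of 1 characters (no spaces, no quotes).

Answer: U

Derivation:
Token 1: literal('D'). Output: "D"
Token 2: literal('U'). Output: "DU"
Token 3: backref(off=1, len=1). Buffer before: "DU" (len 2)
  byte 1: read out[1]='U', append. Buffer now: "DUU"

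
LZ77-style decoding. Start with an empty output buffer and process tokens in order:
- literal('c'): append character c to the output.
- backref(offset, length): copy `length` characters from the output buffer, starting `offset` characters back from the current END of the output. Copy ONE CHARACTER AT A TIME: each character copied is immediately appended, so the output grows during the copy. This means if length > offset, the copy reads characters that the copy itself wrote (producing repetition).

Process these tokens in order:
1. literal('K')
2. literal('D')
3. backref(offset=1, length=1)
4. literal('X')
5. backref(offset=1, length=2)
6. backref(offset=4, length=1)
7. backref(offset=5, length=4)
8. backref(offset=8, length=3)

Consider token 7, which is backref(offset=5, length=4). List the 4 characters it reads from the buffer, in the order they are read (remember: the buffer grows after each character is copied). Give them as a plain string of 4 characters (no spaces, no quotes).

Answer: DXXX

Derivation:
Token 1: literal('K'). Output: "K"
Token 2: literal('D'). Output: "KD"
Token 3: backref(off=1, len=1). Copied 'D' from pos 1. Output: "KDD"
Token 4: literal('X'). Output: "KDDX"
Token 5: backref(off=1, len=2) (overlapping!). Copied 'XX' from pos 3. Output: "KDDXXX"
Token 6: backref(off=4, len=1). Copied 'D' from pos 2. Output: "KDDXXXD"
Token 7: backref(off=5, len=4). Buffer before: "KDDXXXD" (len 7)
  byte 1: read out[2]='D', append. Buffer now: "KDDXXXDD"
  byte 2: read out[3]='X', append. Buffer now: "KDDXXXDDX"
  byte 3: read out[4]='X', append. Buffer now: "KDDXXXDDXX"
  byte 4: read out[5]='X', append. Buffer now: "KDDXXXDDXXX"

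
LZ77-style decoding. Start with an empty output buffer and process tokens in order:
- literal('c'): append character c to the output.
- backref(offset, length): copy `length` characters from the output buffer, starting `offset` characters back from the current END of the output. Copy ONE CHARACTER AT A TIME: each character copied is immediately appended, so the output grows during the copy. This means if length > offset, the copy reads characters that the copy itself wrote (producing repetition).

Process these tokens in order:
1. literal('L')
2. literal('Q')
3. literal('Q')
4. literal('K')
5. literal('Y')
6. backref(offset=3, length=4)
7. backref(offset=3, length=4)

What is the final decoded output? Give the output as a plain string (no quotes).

Token 1: literal('L'). Output: "L"
Token 2: literal('Q'). Output: "LQ"
Token 3: literal('Q'). Output: "LQQ"
Token 4: literal('K'). Output: "LQQK"
Token 5: literal('Y'). Output: "LQQKY"
Token 6: backref(off=3, len=4) (overlapping!). Copied 'QKYQ' from pos 2. Output: "LQQKYQKYQ"
Token 7: backref(off=3, len=4) (overlapping!). Copied 'KYQK' from pos 6. Output: "LQQKYQKYQKYQK"

Answer: LQQKYQKYQKYQK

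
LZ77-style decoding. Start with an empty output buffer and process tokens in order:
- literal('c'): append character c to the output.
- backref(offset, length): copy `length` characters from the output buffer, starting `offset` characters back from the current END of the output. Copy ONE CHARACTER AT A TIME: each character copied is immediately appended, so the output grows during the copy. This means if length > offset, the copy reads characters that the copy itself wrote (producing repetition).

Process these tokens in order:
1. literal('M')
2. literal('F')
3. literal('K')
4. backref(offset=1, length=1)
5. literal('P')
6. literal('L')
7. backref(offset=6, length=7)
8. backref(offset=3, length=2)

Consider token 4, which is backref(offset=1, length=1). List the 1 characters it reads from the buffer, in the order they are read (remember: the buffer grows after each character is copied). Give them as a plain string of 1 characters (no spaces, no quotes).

Token 1: literal('M'). Output: "M"
Token 2: literal('F'). Output: "MF"
Token 3: literal('K'). Output: "MFK"
Token 4: backref(off=1, len=1). Buffer before: "MFK" (len 3)
  byte 1: read out[2]='K', append. Buffer now: "MFKK"

Answer: K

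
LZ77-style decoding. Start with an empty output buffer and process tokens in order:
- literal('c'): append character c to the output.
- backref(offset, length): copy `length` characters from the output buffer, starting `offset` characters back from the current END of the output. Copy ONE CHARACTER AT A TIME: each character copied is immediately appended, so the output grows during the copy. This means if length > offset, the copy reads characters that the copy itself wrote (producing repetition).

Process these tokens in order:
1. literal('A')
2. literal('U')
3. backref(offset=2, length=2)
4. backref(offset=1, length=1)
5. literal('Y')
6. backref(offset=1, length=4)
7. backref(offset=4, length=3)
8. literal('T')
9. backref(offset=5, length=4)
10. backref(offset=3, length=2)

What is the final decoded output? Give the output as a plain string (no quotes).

Token 1: literal('A'). Output: "A"
Token 2: literal('U'). Output: "AU"
Token 3: backref(off=2, len=2). Copied 'AU' from pos 0. Output: "AUAU"
Token 4: backref(off=1, len=1). Copied 'U' from pos 3. Output: "AUAUU"
Token 5: literal('Y'). Output: "AUAUUY"
Token 6: backref(off=1, len=4) (overlapping!). Copied 'YYYY' from pos 5. Output: "AUAUUYYYYY"
Token 7: backref(off=4, len=3). Copied 'YYY' from pos 6. Output: "AUAUUYYYYYYYY"
Token 8: literal('T'). Output: "AUAUUYYYYYYYYT"
Token 9: backref(off=5, len=4). Copied 'YYYY' from pos 9. Output: "AUAUUYYYYYYYYTYYYY"
Token 10: backref(off=3, len=2). Copied 'YY' from pos 15. Output: "AUAUUYYYYYYYYTYYYYYY"

Answer: AUAUUYYYYYYYYTYYYYYY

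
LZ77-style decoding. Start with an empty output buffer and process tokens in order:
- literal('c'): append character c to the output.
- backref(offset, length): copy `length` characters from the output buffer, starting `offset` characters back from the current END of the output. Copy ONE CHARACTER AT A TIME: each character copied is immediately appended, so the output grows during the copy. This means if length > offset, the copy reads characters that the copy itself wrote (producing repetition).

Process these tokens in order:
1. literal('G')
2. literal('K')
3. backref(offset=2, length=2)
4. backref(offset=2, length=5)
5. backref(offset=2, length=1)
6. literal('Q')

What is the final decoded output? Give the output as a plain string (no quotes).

Answer: GKGKGKGKGKQ

Derivation:
Token 1: literal('G'). Output: "G"
Token 2: literal('K'). Output: "GK"
Token 3: backref(off=2, len=2). Copied 'GK' from pos 0. Output: "GKGK"
Token 4: backref(off=2, len=5) (overlapping!). Copied 'GKGKG' from pos 2. Output: "GKGKGKGKG"
Token 5: backref(off=2, len=1). Copied 'K' from pos 7. Output: "GKGKGKGKGK"
Token 6: literal('Q'). Output: "GKGKGKGKGKQ"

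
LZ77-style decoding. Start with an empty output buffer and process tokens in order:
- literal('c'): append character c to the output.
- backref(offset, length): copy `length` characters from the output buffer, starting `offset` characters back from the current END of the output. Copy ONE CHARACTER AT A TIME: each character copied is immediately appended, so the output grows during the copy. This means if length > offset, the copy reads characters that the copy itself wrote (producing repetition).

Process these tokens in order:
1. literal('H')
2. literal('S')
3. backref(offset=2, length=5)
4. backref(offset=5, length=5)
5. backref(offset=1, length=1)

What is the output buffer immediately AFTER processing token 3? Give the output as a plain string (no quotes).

Token 1: literal('H'). Output: "H"
Token 2: literal('S'). Output: "HS"
Token 3: backref(off=2, len=5) (overlapping!). Copied 'HSHSH' from pos 0. Output: "HSHSHSH"

Answer: HSHSHSH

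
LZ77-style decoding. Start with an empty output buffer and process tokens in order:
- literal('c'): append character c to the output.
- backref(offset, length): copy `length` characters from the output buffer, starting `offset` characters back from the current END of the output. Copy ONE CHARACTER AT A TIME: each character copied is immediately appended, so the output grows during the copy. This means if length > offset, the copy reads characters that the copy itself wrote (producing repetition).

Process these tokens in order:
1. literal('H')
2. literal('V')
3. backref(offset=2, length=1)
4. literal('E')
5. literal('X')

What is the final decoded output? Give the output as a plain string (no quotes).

Answer: HVHEX

Derivation:
Token 1: literal('H'). Output: "H"
Token 2: literal('V'). Output: "HV"
Token 3: backref(off=2, len=1). Copied 'H' from pos 0. Output: "HVH"
Token 4: literal('E'). Output: "HVHE"
Token 5: literal('X'). Output: "HVHEX"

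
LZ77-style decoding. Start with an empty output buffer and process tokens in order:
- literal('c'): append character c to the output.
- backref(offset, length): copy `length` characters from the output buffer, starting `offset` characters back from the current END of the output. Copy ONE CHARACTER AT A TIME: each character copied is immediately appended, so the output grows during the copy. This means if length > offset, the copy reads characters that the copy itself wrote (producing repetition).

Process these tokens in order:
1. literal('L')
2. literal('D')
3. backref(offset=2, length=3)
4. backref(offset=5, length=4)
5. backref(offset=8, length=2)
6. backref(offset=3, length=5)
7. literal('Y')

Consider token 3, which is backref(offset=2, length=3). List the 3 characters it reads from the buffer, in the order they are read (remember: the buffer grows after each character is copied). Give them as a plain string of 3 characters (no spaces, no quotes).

Token 1: literal('L'). Output: "L"
Token 2: literal('D'). Output: "LD"
Token 3: backref(off=2, len=3). Buffer before: "LD" (len 2)
  byte 1: read out[0]='L', append. Buffer now: "LDL"
  byte 2: read out[1]='D', append. Buffer now: "LDLD"
  byte 3: read out[2]='L', append. Buffer now: "LDLDL"

Answer: LDL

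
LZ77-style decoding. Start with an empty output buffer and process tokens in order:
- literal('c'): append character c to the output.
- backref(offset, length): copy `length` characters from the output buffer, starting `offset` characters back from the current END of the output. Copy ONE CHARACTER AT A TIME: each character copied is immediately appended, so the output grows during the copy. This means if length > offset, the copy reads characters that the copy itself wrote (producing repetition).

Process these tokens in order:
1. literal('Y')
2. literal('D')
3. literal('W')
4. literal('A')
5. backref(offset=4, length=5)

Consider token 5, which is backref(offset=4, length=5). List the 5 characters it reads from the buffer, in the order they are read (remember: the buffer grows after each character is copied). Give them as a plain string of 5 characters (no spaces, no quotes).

Token 1: literal('Y'). Output: "Y"
Token 2: literal('D'). Output: "YD"
Token 3: literal('W'). Output: "YDW"
Token 4: literal('A'). Output: "YDWA"
Token 5: backref(off=4, len=5). Buffer before: "YDWA" (len 4)
  byte 1: read out[0]='Y', append. Buffer now: "YDWAY"
  byte 2: read out[1]='D', append. Buffer now: "YDWAYD"
  byte 3: read out[2]='W', append. Buffer now: "YDWAYDW"
  byte 4: read out[3]='A', append. Buffer now: "YDWAYDWA"
  byte 5: read out[4]='Y', append. Buffer now: "YDWAYDWAY"

Answer: YDWAY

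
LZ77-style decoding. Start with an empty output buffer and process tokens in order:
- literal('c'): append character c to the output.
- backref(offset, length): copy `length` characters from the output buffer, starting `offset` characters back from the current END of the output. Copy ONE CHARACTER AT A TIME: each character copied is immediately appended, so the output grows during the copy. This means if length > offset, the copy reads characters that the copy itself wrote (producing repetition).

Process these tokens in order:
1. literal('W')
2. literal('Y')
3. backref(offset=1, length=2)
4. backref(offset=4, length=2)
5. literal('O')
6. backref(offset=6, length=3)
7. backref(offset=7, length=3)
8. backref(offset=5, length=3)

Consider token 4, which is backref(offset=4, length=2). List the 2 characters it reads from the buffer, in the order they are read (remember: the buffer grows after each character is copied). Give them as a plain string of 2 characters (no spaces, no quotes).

Answer: WY

Derivation:
Token 1: literal('W'). Output: "W"
Token 2: literal('Y'). Output: "WY"
Token 3: backref(off=1, len=2) (overlapping!). Copied 'YY' from pos 1. Output: "WYYY"
Token 4: backref(off=4, len=2). Buffer before: "WYYY" (len 4)
  byte 1: read out[0]='W', append. Buffer now: "WYYYW"
  byte 2: read out[1]='Y', append. Buffer now: "WYYYWY"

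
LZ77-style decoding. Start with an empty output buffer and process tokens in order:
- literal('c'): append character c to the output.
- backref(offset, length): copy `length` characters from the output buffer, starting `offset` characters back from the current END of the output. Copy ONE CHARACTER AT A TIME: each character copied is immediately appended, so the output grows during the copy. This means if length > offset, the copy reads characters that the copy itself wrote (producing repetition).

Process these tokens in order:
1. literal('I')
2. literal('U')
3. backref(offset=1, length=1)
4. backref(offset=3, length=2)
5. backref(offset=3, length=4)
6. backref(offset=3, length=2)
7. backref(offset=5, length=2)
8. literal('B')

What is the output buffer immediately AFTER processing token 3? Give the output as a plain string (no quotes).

Token 1: literal('I'). Output: "I"
Token 2: literal('U'). Output: "IU"
Token 3: backref(off=1, len=1). Copied 'U' from pos 1. Output: "IUU"

Answer: IUU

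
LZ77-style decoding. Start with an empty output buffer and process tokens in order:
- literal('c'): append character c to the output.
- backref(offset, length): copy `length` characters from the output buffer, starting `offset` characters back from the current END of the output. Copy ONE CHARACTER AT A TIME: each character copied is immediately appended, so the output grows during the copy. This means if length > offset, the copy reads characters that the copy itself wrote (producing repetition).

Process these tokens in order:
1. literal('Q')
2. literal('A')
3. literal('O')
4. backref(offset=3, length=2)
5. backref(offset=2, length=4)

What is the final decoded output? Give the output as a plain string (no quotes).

Token 1: literal('Q'). Output: "Q"
Token 2: literal('A'). Output: "QA"
Token 3: literal('O'). Output: "QAO"
Token 4: backref(off=3, len=2). Copied 'QA' from pos 0. Output: "QAOQA"
Token 5: backref(off=2, len=4) (overlapping!). Copied 'QAQA' from pos 3. Output: "QAOQAQAQA"

Answer: QAOQAQAQA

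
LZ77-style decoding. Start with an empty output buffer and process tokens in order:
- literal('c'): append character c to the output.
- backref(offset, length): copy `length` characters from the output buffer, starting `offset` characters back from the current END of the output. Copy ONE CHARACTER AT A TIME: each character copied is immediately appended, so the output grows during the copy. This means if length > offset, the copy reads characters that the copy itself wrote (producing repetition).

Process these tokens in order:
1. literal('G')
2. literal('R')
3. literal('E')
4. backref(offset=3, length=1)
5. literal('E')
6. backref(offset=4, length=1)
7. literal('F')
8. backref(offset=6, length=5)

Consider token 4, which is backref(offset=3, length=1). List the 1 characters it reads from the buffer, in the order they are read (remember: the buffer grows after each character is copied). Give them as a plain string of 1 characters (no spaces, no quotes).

Answer: G

Derivation:
Token 1: literal('G'). Output: "G"
Token 2: literal('R'). Output: "GR"
Token 3: literal('E'). Output: "GRE"
Token 4: backref(off=3, len=1). Buffer before: "GRE" (len 3)
  byte 1: read out[0]='G', append. Buffer now: "GREG"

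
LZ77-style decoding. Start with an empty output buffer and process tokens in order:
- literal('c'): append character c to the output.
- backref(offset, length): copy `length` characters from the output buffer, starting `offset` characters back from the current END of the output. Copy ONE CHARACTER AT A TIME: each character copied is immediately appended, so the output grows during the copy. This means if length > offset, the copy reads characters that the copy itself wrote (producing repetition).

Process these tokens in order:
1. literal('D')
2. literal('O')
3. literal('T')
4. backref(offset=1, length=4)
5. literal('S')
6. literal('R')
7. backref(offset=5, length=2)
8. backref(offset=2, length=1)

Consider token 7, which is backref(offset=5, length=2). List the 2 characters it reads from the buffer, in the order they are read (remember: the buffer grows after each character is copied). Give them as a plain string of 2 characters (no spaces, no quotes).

Token 1: literal('D'). Output: "D"
Token 2: literal('O'). Output: "DO"
Token 3: literal('T'). Output: "DOT"
Token 4: backref(off=1, len=4) (overlapping!). Copied 'TTTT' from pos 2. Output: "DOTTTTT"
Token 5: literal('S'). Output: "DOTTTTTS"
Token 6: literal('R'). Output: "DOTTTTTSR"
Token 7: backref(off=5, len=2). Buffer before: "DOTTTTTSR" (len 9)
  byte 1: read out[4]='T', append. Buffer now: "DOTTTTTSRT"
  byte 2: read out[5]='T', append. Buffer now: "DOTTTTTSRTT"

Answer: TT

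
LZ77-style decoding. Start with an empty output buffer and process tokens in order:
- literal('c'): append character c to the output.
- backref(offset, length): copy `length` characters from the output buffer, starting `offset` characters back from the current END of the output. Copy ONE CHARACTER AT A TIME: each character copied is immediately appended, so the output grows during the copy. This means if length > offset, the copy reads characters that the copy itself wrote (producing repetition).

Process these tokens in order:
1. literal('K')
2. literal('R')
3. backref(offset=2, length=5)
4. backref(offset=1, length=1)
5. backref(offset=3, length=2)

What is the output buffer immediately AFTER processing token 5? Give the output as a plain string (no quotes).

Answer: KRKRKRKKRK

Derivation:
Token 1: literal('K'). Output: "K"
Token 2: literal('R'). Output: "KR"
Token 3: backref(off=2, len=5) (overlapping!). Copied 'KRKRK' from pos 0. Output: "KRKRKRK"
Token 4: backref(off=1, len=1). Copied 'K' from pos 6. Output: "KRKRKRKK"
Token 5: backref(off=3, len=2). Copied 'RK' from pos 5. Output: "KRKRKRKKRK"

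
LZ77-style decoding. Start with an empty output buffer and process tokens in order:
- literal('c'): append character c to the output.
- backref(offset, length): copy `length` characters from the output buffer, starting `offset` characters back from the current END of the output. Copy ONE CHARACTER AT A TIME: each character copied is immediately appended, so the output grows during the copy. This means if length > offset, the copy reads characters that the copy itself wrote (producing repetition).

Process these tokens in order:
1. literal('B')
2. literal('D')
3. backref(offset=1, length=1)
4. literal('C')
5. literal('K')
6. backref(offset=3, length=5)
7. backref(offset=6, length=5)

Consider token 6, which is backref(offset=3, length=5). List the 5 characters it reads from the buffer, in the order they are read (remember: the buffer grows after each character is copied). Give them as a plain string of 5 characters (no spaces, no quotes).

Answer: DCKDC

Derivation:
Token 1: literal('B'). Output: "B"
Token 2: literal('D'). Output: "BD"
Token 3: backref(off=1, len=1). Copied 'D' from pos 1. Output: "BDD"
Token 4: literal('C'). Output: "BDDC"
Token 5: literal('K'). Output: "BDDCK"
Token 6: backref(off=3, len=5). Buffer before: "BDDCK" (len 5)
  byte 1: read out[2]='D', append. Buffer now: "BDDCKD"
  byte 2: read out[3]='C', append. Buffer now: "BDDCKDC"
  byte 3: read out[4]='K', append. Buffer now: "BDDCKDCK"
  byte 4: read out[5]='D', append. Buffer now: "BDDCKDCKD"
  byte 5: read out[6]='C', append. Buffer now: "BDDCKDCKDC"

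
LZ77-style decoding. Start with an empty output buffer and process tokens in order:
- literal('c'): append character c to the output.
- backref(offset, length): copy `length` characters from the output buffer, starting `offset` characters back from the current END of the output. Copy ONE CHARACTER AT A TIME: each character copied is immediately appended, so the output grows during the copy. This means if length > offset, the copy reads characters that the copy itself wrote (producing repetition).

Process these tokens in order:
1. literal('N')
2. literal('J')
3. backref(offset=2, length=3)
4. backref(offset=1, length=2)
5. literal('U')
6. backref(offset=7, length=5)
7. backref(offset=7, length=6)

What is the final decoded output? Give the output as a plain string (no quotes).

Token 1: literal('N'). Output: "N"
Token 2: literal('J'). Output: "NJ"
Token 3: backref(off=2, len=3) (overlapping!). Copied 'NJN' from pos 0. Output: "NJNJN"
Token 4: backref(off=1, len=2) (overlapping!). Copied 'NN' from pos 4. Output: "NJNJNNN"
Token 5: literal('U'). Output: "NJNJNNNU"
Token 6: backref(off=7, len=5). Copied 'JNJNN' from pos 1. Output: "NJNJNNNUJNJNN"
Token 7: backref(off=7, len=6). Copied 'NUJNJN' from pos 6. Output: "NJNJNNNUJNJNNNUJNJN"

Answer: NJNJNNNUJNJNNNUJNJN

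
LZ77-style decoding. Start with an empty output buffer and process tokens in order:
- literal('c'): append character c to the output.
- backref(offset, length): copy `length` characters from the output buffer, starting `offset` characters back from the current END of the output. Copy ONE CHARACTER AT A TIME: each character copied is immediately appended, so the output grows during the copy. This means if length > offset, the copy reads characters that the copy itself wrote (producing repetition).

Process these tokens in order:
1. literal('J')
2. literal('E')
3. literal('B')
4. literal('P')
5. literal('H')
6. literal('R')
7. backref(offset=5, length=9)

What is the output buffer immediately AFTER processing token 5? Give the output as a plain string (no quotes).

Answer: JEBPH

Derivation:
Token 1: literal('J'). Output: "J"
Token 2: literal('E'). Output: "JE"
Token 3: literal('B'). Output: "JEB"
Token 4: literal('P'). Output: "JEBP"
Token 5: literal('H'). Output: "JEBPH"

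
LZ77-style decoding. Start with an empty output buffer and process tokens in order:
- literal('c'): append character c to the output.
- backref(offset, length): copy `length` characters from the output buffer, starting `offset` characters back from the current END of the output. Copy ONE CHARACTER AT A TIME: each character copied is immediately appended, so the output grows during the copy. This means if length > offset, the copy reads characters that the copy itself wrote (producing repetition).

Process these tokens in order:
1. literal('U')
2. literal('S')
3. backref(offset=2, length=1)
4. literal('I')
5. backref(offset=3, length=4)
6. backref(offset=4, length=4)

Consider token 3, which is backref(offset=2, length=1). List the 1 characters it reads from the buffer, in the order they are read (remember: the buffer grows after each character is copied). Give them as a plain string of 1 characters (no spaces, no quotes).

Token 1: literal('U'). Output: "U"
Token 2: literal('S'). Output: "US"
Token 3: backref(off=2, len=1). Buffer before: "US" (len 2)
  byte 1: read out[0]='U', append. Buffer now: "USU"

Answer: U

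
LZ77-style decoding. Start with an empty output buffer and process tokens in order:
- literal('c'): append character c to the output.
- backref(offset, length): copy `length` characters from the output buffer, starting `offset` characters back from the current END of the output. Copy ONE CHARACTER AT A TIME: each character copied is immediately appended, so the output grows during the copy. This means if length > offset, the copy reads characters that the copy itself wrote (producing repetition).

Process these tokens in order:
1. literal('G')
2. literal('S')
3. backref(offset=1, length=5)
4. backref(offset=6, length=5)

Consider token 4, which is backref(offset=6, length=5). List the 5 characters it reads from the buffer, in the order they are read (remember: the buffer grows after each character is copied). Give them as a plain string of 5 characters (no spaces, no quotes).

Answer: SSSSS

Derivation:
Token 1: literal('G'). Output: "G"
Token 2: literal('S'). Output: "GS"
Token 3: backref(off=1, len=5) (overlapping!). Copied 'SSSSS' from pos 1. Output: "GSSSSSS"
Token 4: backref(off=6, len=5). Buffer before: "GSSSSSS" (len 7)
  byte 1: read out[1]='S', append. Buffer now: "GSSSSSSS"
  byte 2: read out[2]='S', append. Buffer now: "GSSSSSSSS"
  byte 3: read out[3]='S', append. Buffer now: "GSSSSSSSSS"
  byte 4: read out[4]='S', append. Buffer now: "GSSSSSSSSSS"
  byte 5: read out[5]='S', append. Buffer now: "GSSSSSSSSSSS"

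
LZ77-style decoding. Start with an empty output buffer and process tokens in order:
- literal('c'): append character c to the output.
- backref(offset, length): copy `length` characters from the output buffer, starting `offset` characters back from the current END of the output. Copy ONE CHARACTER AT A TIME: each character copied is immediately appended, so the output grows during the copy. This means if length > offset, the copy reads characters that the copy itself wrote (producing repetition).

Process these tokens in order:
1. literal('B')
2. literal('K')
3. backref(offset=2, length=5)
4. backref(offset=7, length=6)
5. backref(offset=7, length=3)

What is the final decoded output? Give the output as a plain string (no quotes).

Answer: BKBKBKBBKBKBKBBK

Derivation:
Token 1: literal('B'). Output: "B"
Token 2: literal('K'). Output: "BK"
Token 3: backref(off=2, len=5) (overlapping!). Copied 'BKBKB' from pos 0. Output: "BKBKBKB"
Token 4: backref(off=7, len=6). Copied 'BKBKBK' from pos 0. Output: "BKBKBKBBKBKBK"
Token 5: backref(off=7, len=3). Copied 'BBK' from pos 6. Output: "BKBKBKBBKBKBKBBK"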